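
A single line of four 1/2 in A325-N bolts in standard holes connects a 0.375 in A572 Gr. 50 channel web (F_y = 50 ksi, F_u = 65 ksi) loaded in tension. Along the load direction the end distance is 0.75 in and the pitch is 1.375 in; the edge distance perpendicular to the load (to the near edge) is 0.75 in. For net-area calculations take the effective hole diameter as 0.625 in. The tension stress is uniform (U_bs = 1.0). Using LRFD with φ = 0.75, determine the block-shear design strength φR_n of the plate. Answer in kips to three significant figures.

Shear plane L_v = 0.75 + 3·1.375 = 4.875 in; A_gv = 4.875 × 0.375 = 1.828 in².
A_nv = (4.875 − 3.5·0.625) × 0.375 = 1.008 in².
A_nt = (0.75 − 0.5·0.625) × 0.375 = 0.1641 in².
0.6 F_u A_nv = 39.3 kips; 0.6 F_y A_gv = 54.84 kips → shear rupture governs the shear term.
R_n = 39.3 + 1.0 × 65 × 0.1641 = 49.97 kips.
Design strength φR_n = 0.75 × 49.97 = 37.5 kips.

37.5 kips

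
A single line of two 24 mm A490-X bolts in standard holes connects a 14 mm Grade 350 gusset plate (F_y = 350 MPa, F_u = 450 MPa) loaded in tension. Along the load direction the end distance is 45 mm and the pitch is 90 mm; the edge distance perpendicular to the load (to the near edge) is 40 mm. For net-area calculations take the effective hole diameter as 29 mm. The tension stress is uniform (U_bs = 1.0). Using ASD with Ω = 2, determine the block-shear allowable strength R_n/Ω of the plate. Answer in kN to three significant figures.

253 kN

Shear plane L_v = 45 + 1·90 = 135 mm; A_gv = 135 × 14 = 1890 mm².
A_nv = (135 − 1.5·29) × 14 = 1281 mm².
A_nt = (40 − 0.5·29) × 14 = 357 mm².
0.6 F_u A_nv = 345.9 kN; 0.6 F_y A_gv = 396.9 kN → shear rupture governs the shear term.
R_n = 345.9 + 1.0 × 450 × 357 / 1000 = 506.5 kN.
Allowable strength R_n/Ω = 506.5 / 2 = 253 kN.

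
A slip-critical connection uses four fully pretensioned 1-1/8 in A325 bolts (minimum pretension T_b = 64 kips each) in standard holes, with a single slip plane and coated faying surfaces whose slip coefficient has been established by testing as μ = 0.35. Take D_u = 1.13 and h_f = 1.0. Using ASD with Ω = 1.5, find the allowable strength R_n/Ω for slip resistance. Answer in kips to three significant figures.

R_n = μ · D_u · h_f · T_b · n_s · n_b = 0.35 × 1.13 × 1.0 × 64 × 1 × 4 = 101.2 kips.
Allowable strength R_n/Ω = 101.2 / 1.5 = 67.5 kips.

67.5 kips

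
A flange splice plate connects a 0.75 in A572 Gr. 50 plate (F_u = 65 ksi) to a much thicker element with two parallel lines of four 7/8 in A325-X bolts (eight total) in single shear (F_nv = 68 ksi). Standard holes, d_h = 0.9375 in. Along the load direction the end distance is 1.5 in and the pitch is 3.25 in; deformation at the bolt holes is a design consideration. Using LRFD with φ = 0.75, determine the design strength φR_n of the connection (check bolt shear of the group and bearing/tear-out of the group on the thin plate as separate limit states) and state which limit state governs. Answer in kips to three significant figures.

Bolt shear: A_b = π·0.875²/4 = 0.6013 in²; R_n = 68 × 0.6013 × 8 × 1 = 327.1 kips → 0.75 × 327.1 = 245 kips.
Bearing (1.2 l_c t F_u ≤ 2.4 d t F_u): upper limit = 2.4·0.875·0.75·65 = 102.4 kips.
  Edge l_c = 1.5 − 0.9375/2 = 1.031 → r_n = 60.33 kips; interior l_c = 3.25 − 0.9375 = 2.312 → r_n = 102.4 kips.
  R_n,bearing = 2·60.33 + 6·102.4 = 734.9 kips → 0.75 × 734.9 = 551 kips.
Bolt shear governs: 245 kips.

245 kips (bolt shear governs)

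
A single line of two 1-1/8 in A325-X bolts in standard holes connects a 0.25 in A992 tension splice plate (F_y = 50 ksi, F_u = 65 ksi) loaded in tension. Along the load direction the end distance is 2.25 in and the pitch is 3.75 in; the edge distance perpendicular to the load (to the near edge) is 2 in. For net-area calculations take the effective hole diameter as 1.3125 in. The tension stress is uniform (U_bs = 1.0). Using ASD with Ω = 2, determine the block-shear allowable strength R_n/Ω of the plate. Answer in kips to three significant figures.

Shear plane L_v = 2.25 + 1·3.75 = 6 in; A_gv = 6 × 0.25 = 1.5 in².
A_nv = (6 − 1.5·1.3125) × 0.25 = 1.008 in².
A_nt = (2 − 0.5·1.3125) × 0.25 = 0.3359 in².
0.6 F_u A_nv = 39.3 kips; 0.6 F_y A_gv = 45 kips → shear rupture governs the shear term.
R_n = 39.3 + 1.0 × 65 × 0.3359 = 61.14 kips.
Allowable strength R_n/Ω = 61.14 / 2 = 30.6 kips.

30.6 kips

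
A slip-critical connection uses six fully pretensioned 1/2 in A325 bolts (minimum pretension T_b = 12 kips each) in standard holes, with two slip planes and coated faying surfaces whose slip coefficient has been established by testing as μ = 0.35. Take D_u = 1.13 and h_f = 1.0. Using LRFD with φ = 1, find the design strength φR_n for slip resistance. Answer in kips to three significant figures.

57 kips

R_n = μ · D_u · h_f · T_b · n_s · n_b = 0.35 × 1.13 × 1.0 × 12 × 2 × 6 = 56.95 kips.
Design strength φR_n = 1 × 56.95 = 57 kips.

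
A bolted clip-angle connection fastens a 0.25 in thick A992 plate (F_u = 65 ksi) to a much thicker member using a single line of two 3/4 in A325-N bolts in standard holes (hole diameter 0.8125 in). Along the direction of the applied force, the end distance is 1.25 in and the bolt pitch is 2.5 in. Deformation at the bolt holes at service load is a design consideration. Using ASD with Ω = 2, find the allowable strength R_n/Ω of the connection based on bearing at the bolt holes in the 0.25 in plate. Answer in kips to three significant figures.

22.9 kips

Per bolt r_n = 1.2 l_c t F_u ≤ 2.4 d t F_u; upper limit = 2.4 × 0.75 × 0.25 × 65 = 29.25 kips.
Edge bolt: l_c = 1.25 − 0.8125/2 = 0.8438 in → 1.2 × 0.8438 × 0.25 × 65 = 16.45 → r_n = 16.45 kips.
Interior bolts: l_c = 2.5 − 0.8125 = 1.688 in → 1.2 × 1.688 × 0.25 × 65 = 32.91 → r_n = 29.25 kips.
R_n = 1 × 16.45 + 1 × 29.25 = 45.7 kips.
Allowable strength R_n/Ω = 45.7 / 2 = 22.9 kips.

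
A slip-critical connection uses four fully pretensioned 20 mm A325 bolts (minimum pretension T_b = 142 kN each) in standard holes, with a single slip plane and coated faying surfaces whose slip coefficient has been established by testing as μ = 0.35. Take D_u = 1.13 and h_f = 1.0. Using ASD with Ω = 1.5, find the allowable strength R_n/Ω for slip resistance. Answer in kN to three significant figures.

R_n = μ · D_u · h_f · T_b · n_s · n_b = 0.35 × 1.13 × 1.0 × 142 × 1 × 4 = 224.6 kN.
Allowable strength R_n/Ω = 224.6 / 1.5 = 150 kN.

150 kN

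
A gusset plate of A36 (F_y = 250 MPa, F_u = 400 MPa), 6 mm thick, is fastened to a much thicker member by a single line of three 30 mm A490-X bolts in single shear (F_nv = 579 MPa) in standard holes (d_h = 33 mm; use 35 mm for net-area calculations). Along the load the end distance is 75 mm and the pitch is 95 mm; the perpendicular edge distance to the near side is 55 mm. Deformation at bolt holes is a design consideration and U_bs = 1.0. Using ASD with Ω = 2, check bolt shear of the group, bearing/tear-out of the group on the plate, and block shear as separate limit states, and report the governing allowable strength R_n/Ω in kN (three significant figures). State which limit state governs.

164 kN (block shear governs)

Bolt shear: A_b = π·30²/4 = 706.9 mm²; R_n = 579 × 706.9 × 3 × 1 / 1000 = 1228 kN → 1228 / 2 = 614 kN.
Bearing: edge l_c = 58.5, r_n = 168.5 kN; interior l_c = 62, r_n = 172.8 kN; R_n = 168.5 + 2·172.8 = 514.1 kN → 257 kN.
Block shear: A_gv = 1590, A_nv = 1065, A_nt = 225 mm²; R_n = min(0.6F_uA_nv, 0.6F_yA_gv) + U_bs·F_u·A_nt = 328.5 kN → 164 kN.
Block shear governs: 164 kN.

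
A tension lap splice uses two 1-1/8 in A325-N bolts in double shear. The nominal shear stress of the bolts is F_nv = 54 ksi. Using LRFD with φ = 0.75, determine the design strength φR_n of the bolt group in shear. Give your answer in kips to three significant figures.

A_b = π × 1.125² / 4 = 0.994 in².
R_n = F_nv · A_b · n · n_s = 54 × 0.994 × 2 × 2 = 214.7 kips.
Design strength φR_n = 0.75 × 214.7 = 161 kips.

161 kips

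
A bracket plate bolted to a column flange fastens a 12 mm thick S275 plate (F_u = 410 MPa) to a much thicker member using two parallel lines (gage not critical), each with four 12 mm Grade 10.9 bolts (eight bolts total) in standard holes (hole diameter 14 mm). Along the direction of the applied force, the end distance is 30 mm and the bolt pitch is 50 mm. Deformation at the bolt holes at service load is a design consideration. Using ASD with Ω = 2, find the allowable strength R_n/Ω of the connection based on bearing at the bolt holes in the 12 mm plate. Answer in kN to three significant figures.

Per bolt r_n = 1.2 l_c t F_u ≤ 2.4 d t F_u; upper limit = 2.4 × 12 × 12 × 410 / 1000 = 141.7 kN.
Edge bolt: l_c = 30 − 14/2 = 23 mm → 1.2 × 23 × 12 × 410 / 1000 = 135.8 → r_n = 135.8 kN.
Interior bolts: l_c = 50 − 14 = 36 mm → 1.2 × 36 × 12 × 410 / 1000 = 212.5 → r_n = 141.7 kN.
R_n = 2 × 135.8 + 6 × 141.7 = 1122 kN.
Allowable strength R_n/Ω = 1122 / 2 = 561 kN.

561 kN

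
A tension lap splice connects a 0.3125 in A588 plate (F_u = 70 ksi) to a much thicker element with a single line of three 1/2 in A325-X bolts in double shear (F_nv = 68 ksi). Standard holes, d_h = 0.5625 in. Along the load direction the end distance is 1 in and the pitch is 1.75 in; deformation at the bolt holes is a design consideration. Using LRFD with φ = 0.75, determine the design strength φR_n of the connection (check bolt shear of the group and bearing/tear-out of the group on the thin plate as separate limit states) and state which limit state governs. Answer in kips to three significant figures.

Bolt shear: A_b = π·0.5²/4 = 0.1963 in²; R_n = 68 × 0.1963 × 3 × 2 = 80.11 kips → 0.75 × 80.11 = 60.1 kips.
Bearing (1.2 l_c t F_u ≤ 2.4 d t F_u): upper limit = 2.4·0.5·0.3125·70 = 26.25 kips.
  Edge l_c = 1 − 0.5625/2 = 0.7188 → r_n = 18.87 kips; interior l_c = 1.75 − 0.5625 = 1.188 → r_n = 26.25 kips.
  R_n,bearing = 1·18.87 + 2·26.25 = 71.37 kips → 0.75 × 71.37 = 53.5 kips.
Bearing governs: 53.5 kips.

53.5 kips (bearing governs)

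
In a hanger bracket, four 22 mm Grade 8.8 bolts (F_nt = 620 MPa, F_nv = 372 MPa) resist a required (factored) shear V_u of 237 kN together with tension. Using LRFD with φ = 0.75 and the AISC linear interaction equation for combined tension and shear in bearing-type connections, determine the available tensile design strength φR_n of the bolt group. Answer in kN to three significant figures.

524 kN

A_b = π·22²/4 = 380.1 mm²; f_rv = 237 × 1000 / (4 × 380.1) = 155.9 MPa.
F'_nt = 1.3 F_nt − (F_nt / φF_nv) f_rv = 1.3·620 − (620/(0.75·372))·155.9 = 459.6 MPa, capped at F_nt → F'_nt = 459.6 MPa.
R_n = F'_nt · A_b · n = 459.6 × 380.1 × 4 / 1000 = 698.9 kN.
Design strength φR_n = 0.75 × 698.9 = 524 kN.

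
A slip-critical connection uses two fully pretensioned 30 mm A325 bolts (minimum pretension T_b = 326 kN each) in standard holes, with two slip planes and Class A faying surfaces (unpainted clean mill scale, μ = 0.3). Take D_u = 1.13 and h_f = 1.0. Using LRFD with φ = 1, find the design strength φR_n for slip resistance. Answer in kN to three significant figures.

R_n = μ · D_u · h_f · T_b · n_s · n_b = 0.3 × 1.13 × 1.0 × 326 × 2 × 2 = 442.1 kN.
Design strength φR_n = 1 × 442.1 = 442 kN.

442 kN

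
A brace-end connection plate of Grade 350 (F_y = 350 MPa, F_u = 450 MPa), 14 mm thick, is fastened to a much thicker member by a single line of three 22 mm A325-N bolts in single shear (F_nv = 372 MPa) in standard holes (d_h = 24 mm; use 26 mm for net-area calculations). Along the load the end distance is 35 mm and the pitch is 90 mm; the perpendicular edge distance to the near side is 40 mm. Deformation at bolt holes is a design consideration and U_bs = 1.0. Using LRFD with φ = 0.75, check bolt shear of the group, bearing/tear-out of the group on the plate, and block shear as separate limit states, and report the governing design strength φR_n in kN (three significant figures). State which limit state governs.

318 kN (bolt shear governs)

Bolt shear: A_b = π·22²/4 = 380.1 mm²; R_n = 372 × 380.1 × 3 × 1 / 1000 = 424.2 kN → 0.75 × 424.2 = 318 kN.
Bearing: edge l_c = 23, r_n = 173.9 kN; interior l_c = 66, r_n = 332.6 kN; R_n = 173.9 + 2·332.6 = 839.2 kN → 629 kN.
Block shear: A_gv = 3010, A_nv = 2100, A_nt = 378 mm²; R_n = min(0.6F_uA_nv, 0.6F_yA_gv) + U_bs·F_u·A_nt = 737.1 kN → 553 kN.
Bolt shear governs: 318 kN.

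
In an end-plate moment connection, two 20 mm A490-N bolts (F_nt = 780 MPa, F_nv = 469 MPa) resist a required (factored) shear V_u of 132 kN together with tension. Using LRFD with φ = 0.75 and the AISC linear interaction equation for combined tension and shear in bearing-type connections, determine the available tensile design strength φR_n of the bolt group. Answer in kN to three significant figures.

258 kN

A_b = π·20²/4 = 314.2 mm²; f_rv = 132 × 1000 / (2 × 314.2) = 210.1 MPa.
F'_nt = 1.3 F_nt − (F_nt / φF_nv) f_rv = 1.3·780 − (780/(0.75·469))·210.1 = 548.1 MPa, capped at F_nt → F'_nt = 548.1 MPa.
R_n = F'_nt · A_b · n = 548.1 × 314.2 × 2 / 1000 = 344.4 kN.
Design strength φR_n = 0.75 × 344.4 = 258 kN.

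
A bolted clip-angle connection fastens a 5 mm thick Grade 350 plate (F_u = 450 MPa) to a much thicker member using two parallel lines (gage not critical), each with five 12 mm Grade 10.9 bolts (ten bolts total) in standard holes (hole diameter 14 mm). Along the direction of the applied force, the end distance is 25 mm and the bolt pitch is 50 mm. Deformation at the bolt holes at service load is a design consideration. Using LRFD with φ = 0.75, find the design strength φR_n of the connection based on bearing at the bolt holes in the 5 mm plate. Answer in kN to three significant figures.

462 kN

Per bolt r_n = 1.2 l_c t F_u ≤ 2.4 d t F_u; upper limit = 2.4 × 12 × 5 × 450 / 1000 = 64.8 kN.
Edge bolt: l_c = 25 − 14/2 = 18 mm → 1.2 × 18 × 5 × 450 / 1000 = 48.6 → r_n = 48.6 kN.
Interior bolts: l_c = 50 − 14 = 36 mm → 1.2 × 36 × 5 × 450 / 1000 = 97.2 → r_n = 64.8 kN.
R_n = 2 × 48.6 + 8 × 64.8 = 615.6 kN.
Design strength φR_n = 0.75 × 615.6 = 462 kN.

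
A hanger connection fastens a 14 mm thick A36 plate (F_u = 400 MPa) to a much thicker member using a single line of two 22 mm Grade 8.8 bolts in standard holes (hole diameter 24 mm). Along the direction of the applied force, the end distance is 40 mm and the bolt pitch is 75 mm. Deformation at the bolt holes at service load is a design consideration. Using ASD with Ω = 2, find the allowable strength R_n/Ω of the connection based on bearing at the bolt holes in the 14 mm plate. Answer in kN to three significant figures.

242 kN

Per bolt r_n = 1.2 l_c t F_u ≤ 2.4 d t F_u; upper limit = 2.4 × 22 × 14 × 400 / 1000 = 295.7 kN.
Edge bolt: l_c = 40 − 24/2 = 28 mm → 1.2 × 28 × 14 × 400 / 1000 = 188.2 → r_n = 188.2 kN.
Interior bolts: l_c = 75 − 24 = 51 mm → 1.2 × 51 × 14 × 400 / 1000 = 342.7 → r_n = 295.7 kN.
R_n = 1 × 188.2 + 1 × 295.7 = 483.8 kN.
Allowable strength R_n/Ω = 483.8 / 2 = 242 kN.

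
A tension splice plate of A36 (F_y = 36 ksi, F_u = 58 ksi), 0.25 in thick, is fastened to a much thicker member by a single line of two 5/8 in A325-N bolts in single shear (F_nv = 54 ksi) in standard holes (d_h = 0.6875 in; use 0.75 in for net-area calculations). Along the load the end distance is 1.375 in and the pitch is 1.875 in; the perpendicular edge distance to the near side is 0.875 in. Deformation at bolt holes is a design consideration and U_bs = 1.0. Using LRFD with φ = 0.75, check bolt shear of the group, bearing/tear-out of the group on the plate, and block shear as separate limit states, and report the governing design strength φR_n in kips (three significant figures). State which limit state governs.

18.6 kips (block shear governs)

Bolt shear: A_b = π·0.625²/4 = 0.3068 in²; R_n = 54 × 0.3068 × 2 × 1 = 33.13 kips → 0.75 × 33.13 = 24.9 kips.
Bearing: edge l_c = 1.031, r_n = 17.94 kips; interior l_c = 1.188, r_n = 20.66 kips; R_n = 17.94 + 1·20.66 = 38.61 kips → 29 kips.
Block shear: A_gv = 0.8125, A_nv = 0.5312, A_nt = 0.125 in²; R_n = min(0.6F_uA_nv, 0.6F_yA_gv) + U_bs·F_u·A_nt = 24.8 kips → 18.6 kips.
Block shear governs: 18.6 kips.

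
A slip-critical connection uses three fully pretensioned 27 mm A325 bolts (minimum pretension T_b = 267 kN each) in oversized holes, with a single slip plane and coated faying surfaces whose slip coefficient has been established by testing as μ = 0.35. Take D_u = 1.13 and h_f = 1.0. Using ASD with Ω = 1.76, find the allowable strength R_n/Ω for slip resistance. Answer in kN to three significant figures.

R_n = μ · D_u · h_f · T_b · n_s · n_b = 0.35 × 1.13 × 1.0 × 267 × 1 × 3 = 316.8 kN.
Allowable strength R_n/Ω = 316.8 / 1.76 = 180 kN.

180 kN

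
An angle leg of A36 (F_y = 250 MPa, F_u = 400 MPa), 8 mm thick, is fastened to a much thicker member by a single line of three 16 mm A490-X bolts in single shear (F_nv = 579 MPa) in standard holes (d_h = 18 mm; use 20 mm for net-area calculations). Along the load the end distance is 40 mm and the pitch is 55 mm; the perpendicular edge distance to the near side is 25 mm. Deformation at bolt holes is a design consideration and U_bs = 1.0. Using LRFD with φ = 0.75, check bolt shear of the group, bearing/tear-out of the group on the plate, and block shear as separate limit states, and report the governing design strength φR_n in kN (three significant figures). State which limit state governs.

Bolt shear: A_b = π·16²/4 = 201.1 mm²; R_n = 579 × 201.1 × 3 × 1 / 1000 = 349.2 kN → 0.75 × 349.2 = 262 kN.
Bearing: edge l_c = 31, r_n = 119 kN; interior l_c = 37, r_n = 122.9 kN; R_n = 119 + 2·122.9 = 364.8 kN → 274 kN.
Block shear: A_gv = 1200, A_nv = 800, A_nt = 120 mm²; R_n = min(0.6F_uA_nv, 0.6F_yA_gv) + U_bs·F_u·A_nt = 228 kN → 171 kN.
Block shear governs: 171 kN.

171 kN (block shear governs)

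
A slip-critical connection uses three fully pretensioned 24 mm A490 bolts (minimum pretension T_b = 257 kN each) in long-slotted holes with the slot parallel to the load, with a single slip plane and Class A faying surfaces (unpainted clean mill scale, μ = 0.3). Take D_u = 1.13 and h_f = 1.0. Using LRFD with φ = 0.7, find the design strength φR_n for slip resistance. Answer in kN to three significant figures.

R_n = μ · D_u · h_f · T_b · n_s · n_b = 0.3 × 1.13 × 1.0 × 257 × 1 × 3 = 261.4 kN.
Design strength φR_n = 0.7 × 261.4 = 183 kN.

183 kN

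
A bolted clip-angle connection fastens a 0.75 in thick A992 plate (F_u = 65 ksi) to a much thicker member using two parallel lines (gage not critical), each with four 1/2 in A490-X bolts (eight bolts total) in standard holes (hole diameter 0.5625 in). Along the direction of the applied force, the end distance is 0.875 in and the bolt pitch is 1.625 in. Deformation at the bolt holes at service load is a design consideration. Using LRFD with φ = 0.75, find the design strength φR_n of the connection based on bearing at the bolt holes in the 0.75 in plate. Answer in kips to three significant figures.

Per bolt r_n = 1.2 l_c t F_u ≤ 2.4 d t F_u; upper limit = 2.4 × 0.5 × 0.75 × 65 = 58.5 kips.
Edge bolt: l_c = 0.875 − 0.5625/2 = 0.5938 in → 1.2 × 0.5938 × 0.75 × 65 = 34.73 → r_n = 34.73 kips.
Interior bolts: l_c = 1.625 − 0.5625 = 1.062 in → 1.2 × 1.062 × 0.75 × 65 = 62.16 → r_n = 58.5 kips.
R_n = 2 × 34.73 + 6 × 58.5 = 420.5 kips.
Design strength φR_n = 0.75 × 420.5 = 315 kips.

315 kips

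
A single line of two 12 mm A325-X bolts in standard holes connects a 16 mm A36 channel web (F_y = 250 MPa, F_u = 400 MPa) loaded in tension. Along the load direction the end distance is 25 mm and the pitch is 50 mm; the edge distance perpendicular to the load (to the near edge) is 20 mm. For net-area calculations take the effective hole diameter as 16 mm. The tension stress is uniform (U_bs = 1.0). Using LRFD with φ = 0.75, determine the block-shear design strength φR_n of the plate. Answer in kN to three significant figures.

193 kN

Shear plane L_v = 25 + 1·50 = 75 mm; A_gv = 75 × 16 = 1200 mm².
A_nv = (75 − 1.5·16) × 16 = 816 mm².
A_nt = (20 − 0.5·16) × 16 = 192 mm².
0.6 F_u A_nv = 195.8 kN; 0.6 F_y A_gv = 180 kN → shear yielding governs the shear term.
R_n = 180 + 1.0 × 400 × 192 / 1000 = 256.8 kN.
Design strength φR_n = 0.75 × 256.8 = 193 kN.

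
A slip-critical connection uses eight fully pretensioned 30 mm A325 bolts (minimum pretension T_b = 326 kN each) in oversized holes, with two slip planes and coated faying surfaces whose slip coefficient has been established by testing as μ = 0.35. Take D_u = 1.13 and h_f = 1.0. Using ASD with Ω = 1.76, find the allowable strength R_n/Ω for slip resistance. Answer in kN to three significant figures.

R_n = μ · D_u · h_f · T_b · n_s · n_b = 0.35 × 1.13 × 1.0 × 326 × 2 × 8 = 2063 kN.
Allowable strength R_n/Ω = 2063 / 1.76 = 1170 kN.

1170 kN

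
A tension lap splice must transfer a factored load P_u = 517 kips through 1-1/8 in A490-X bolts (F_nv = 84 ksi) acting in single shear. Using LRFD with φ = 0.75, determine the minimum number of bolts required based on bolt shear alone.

9 bolts

A_b = π·1.125²/4 = 0.994 in².
Per-bolt design strength φR_n = 0.75 × 84 × 0.994 × 1 = 62.62 kips.
n ≥ 517 / 62.62 = 8.256 → use 9 bolts.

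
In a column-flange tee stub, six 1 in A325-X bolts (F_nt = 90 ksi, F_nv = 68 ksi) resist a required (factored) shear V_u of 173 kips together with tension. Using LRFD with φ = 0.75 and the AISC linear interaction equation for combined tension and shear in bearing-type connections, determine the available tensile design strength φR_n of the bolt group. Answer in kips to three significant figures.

A_b = π·1²/4 = 0.7854 in²; f_rv = 173 / (6 × 0.7854) = 36.71 ksi.
F'_nt = 1.3 F_nt − (F_nt / φF_nv) f_rv = 1.3·90 − (90/(0.75·68))·36.71 = 52.21 ksi, capped at F_nt → F'_nt = 52.21 ksi.
R_n = F'_nt · A_b · n = 52.21 × 0.7854 × 6 = 246.1 kips.
Design strength φR_n = 0.75 × 246.1 = 185 kips.

185 kips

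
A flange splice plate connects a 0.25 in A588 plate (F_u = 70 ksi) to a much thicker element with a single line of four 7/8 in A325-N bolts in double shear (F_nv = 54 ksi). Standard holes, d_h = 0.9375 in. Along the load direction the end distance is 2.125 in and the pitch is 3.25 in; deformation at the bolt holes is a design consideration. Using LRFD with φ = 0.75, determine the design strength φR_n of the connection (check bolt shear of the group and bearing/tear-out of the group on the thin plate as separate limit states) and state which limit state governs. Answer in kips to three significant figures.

Bolt shear: A_b = π·0.875²/4 = 0.6013 in²; R_n = 54 × 0.6013 × 4 × 2 = 259.8 kips → 0.75 × 259.8 = 195 kips.
Bearing (1.2 l_c t F_u ≤ 2.4 d t F_u): upper limit = 2.4·0.875·0.25·70 = 36.75 kips.
  Edge l_c = 2.125 − 0.9375/2 = 1.656 → r_n = 34.78 kips; interior l_c = 3.25 − 0.9375 = 2.312 → r_n = 36.75 kips.
  R_n,bearing = 1·34.78 + 3·36.75 = 145 kips → 0.75 × 145 = 109 kips.
Bearing governs: 109 kips.

109 kips (bearing governs)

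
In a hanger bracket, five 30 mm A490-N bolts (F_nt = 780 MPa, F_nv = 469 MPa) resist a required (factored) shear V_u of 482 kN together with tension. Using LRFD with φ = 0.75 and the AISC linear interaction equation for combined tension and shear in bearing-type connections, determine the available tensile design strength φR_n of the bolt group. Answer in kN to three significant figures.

A_b = π·30²/4 = 706.9 mm²; f_rv = 482 × 1000 / (5 × 706.9) = 136.4 MPa.
F'_nt = 1.3 F_nt − (F_nt / φF_nv) f_rv = 1.3·780 − (780/(0.75·469))·136.4 = 711.6 MPa, capped at F_nt → F'_nt = 711.6 MPa.
R_n = F'_nt · A_b · n = 711.6 × 706.9 × 5 / 1000 = 2515 kN.
Design strength φR_n = 0.75 × 2515 = 1890 kN.

1890 kN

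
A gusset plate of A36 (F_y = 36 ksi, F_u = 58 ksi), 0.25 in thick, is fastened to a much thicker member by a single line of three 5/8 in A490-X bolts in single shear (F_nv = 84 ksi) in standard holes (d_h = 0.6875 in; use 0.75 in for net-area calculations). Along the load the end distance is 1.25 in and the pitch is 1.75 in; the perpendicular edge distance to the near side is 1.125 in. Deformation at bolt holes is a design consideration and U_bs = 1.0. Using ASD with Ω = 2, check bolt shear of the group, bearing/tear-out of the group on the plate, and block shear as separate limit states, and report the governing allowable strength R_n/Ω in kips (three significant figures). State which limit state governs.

Bolt shear: A_b = π·0.625²/4 = 0.3068 in²; R_n = 84 × 0.3068 × 3 × 1 = 77.31 kips → 77.31 / 2 = 38.7 kips.
Bearing: edge l_c = 0.9062, r_n = 15.77 kips; interior l_c = 1.062, r_n = 18.49 kips; R_n = 15.77 + 2·18.49 = 52.74 kips → 26.4 kips.
Block shear: A_gv = 1.188, A_nv = 0.7188, A_nt = 0.1875 in²; R_n = min(0.6F_uA_nv, 0.6F_yA_gv) + U_bs·F_u·A_nt = 35.89 kips → 17.9 kips.
Block shear governs: 17.9 kips.

17.9 kips (block shear governs)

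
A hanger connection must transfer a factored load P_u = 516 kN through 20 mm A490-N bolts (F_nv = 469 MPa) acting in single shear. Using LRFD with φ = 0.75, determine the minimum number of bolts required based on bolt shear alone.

5 bolts

A_b = π·20²/4 = 314.2 mm².
Per-bolt design strength φR_n = 0.75 × 469 × 314.2 × 1 / 1000 = 110.5 kN.
n ≥ 516 / 110.5 = 4.669 → use 5 bolts.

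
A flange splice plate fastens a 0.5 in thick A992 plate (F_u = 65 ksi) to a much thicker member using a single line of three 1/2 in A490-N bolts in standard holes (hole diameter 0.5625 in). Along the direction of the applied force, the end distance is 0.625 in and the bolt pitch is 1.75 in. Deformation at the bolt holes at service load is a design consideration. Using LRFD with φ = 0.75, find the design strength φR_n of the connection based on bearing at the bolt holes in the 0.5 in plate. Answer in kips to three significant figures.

Per bolt r_n = 1.2 l_c t F_u ≤ 2.4 d t F_u; upper limit = 2.4 × 0.5 × 0.5 × 65 = 39 kips.
Edge bolt: l_c = 0.625 − 0.5625/2 = 0.3438 in → 1.2 × 0.3438 × 0.5 × 65 = 13.41 → r_n = 13.41 kips.
Interior bolts: l_c = 1.75 − 0.5625 = 1.188 in → 1.2 × 1.188 × 0.5 × 65 = 46.31 → r_n = 39 kips.
R_n = 1 × 13.41 + 2 × 39 = 91.41 kips.
Design strength φR_n = 0.75 × 91.41 = 68.6 kips.

68.6 kips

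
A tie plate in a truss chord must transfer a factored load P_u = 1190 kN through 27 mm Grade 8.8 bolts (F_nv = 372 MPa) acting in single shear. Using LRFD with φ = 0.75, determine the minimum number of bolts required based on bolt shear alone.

A_b = π·27²/4 = 572.6 mm².
Per-bolt design strength φR_n = 0.75 × 372 × 572.6 × 1 / 1000 = 159.7 kN.
n ≥ 1190 / 159.7 = 7.449 → use 8 bolts.

8 bolts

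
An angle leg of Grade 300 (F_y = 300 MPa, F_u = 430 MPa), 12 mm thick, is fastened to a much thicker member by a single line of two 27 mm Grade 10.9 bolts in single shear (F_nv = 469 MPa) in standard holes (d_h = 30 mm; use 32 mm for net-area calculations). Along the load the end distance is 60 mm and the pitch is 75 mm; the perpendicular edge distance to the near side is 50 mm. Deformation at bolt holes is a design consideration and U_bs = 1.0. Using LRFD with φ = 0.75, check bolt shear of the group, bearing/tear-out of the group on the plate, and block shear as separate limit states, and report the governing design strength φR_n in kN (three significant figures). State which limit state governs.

334 kN (block shear governs)

Bolt shear: A_b = π·27²/4 = 572.6 mm²; R_n = 469 × 572.6 × 2 × 1 / 1000 = 537.1 kN → 0.75 × 537.1 = 403 kN.
Bearing: edge l_c = 45, r_n = 278.6 kN; interior l_c = 45, r_n = 278.6 kN; R_n = 278.6 + 1·278.6 = 557.3 kN → 418 kN.
Block shear: A_gv = 1620, A_nv = 1044, A_nt = 408 mm²; R_n = min(0.6F_uA_nv, 0.6F_yA_gv) + U_bs·F_u·A_nt = 444.8 kN → 334 kN.
Block shear governs: 334 kN.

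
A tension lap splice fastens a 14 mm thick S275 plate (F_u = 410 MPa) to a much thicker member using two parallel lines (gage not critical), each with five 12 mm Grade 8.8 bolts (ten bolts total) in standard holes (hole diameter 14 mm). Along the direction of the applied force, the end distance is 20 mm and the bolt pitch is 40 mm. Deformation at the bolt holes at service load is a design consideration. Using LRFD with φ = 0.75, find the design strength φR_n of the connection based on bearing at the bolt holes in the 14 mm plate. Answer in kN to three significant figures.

Per bolt r_n = 1.2 l_c t F_u ≤ 2.4 d t F_u; upper limit = 2.4 × 12 × 14 × 410 / 1000 = 165.3 kN.
Edge bolt: l_c = 20 − 14/2 = 13 mm → 1.2 × 13 × 14 × 410 / 1000 = 89.54 → r_n = 89.54 kN.
Interior bolts: l_c = 40 − 14 = 26 mm → 1.2 × 26 × 14 × 410 / 1000 = 179.1 → r_n = 165.3 kN.
R_n = 2 × 89.54 + 8 × 165.3 = 1502 kN.
Design strength φR_n = 0.75 × 1502 = 1130 kN.

1130 kN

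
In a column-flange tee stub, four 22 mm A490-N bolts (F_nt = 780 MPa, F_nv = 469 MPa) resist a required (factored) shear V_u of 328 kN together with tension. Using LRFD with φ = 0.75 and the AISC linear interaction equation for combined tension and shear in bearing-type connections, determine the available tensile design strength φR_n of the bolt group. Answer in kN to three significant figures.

A_b = π·22²/4 = 380.1 mm²; f_rv = 328 × 1000 / (4 × 380.1) = 215.7 MPa.
F'_nt = 1.3 F_nt − (F_nt / φF_nv) f_rv = 1.3·780 − (780/(0.75·469))·215.7 = 535.7 MPa, capped at F_nt → F'_nt = 535.7 MPa.
R_n = F'_nt · A_b · n = 535.7 × 380.1 × 4 / 1000 = 814.5 kN.
Design strength φR_n = 0.75 × 814.5 = 611 kN.

611 kN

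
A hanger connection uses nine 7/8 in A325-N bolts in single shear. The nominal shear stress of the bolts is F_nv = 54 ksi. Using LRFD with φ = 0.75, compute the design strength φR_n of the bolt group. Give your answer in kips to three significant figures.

A_b = π × 0.875² / 4 = 0.6013 in².
R_n = F_nv · A_b · n · n_s = 54 × 0.6013 × 9 × 1 = 292.2 kips.
Design strength φR_n = 0.75 × 292.2 = 219 kips.

219 kips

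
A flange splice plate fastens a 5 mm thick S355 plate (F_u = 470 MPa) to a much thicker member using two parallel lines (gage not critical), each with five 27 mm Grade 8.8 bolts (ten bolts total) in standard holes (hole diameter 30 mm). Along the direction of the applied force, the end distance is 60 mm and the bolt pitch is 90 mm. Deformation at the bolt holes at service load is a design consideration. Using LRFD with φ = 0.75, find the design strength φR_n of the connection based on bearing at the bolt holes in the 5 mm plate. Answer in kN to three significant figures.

1100 kN

Per bolt r_n = 1.2 l_c t F_u ≤ 2.4 d t F_u; upper limit = 2.4 × 27 × 5 × 470 / 1000 = 152.3 kN.
Edge bolt: l_c = 60 − 30/2 = 45 mm → 1.2 × 45 × 5 × 470 / 1000 = 126.9 → r_n = 126.9 kN.
Interior bolts: l_c = 90 − 30 = 60 mm → 1.2 × 60 × 5 × 470 / 1000 = 169.2 → r_n = 152.3 kN.
R_n = 2 × 126.9 + 8 × 152.3 = 1472 kN.
Design strength φR_n = 0.75 × 1472 = 1100 kN.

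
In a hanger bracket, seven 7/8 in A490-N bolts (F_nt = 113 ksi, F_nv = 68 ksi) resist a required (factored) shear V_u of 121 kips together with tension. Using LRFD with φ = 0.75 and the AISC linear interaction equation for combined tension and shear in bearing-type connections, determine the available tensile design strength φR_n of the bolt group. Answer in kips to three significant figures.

263 kips

A_b = π·0.875²/4 = 0.6013 in²; f_rv = 121 / (7 × 0.6013) = 28.75 ksi.
F'_nt = 1.3 F_nt − (F_nt / φF_nv) f_rv = 1.3·113 − (113/(0.75·68))·28.75 = 83.21 ksi, capped at F_nt → F'_nt = 83.21 ksi.
R_n = F'_nt · A_b · n = 83.21 × 0.6013 × 7 = 350.2 kips.
Design strength φR_n = 0.75 × 350.2 = 263 kips.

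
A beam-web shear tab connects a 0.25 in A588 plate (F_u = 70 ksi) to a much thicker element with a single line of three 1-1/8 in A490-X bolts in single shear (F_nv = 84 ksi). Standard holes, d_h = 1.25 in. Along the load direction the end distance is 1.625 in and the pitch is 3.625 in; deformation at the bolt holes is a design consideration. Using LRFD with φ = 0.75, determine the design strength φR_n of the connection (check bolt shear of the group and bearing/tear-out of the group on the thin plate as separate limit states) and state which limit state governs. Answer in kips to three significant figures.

Bolt shear: A_b = π·1.125²/4 = 0.994 in²; R_n = 84 × 0.994 × 3 × 1 = 250.5 kips → 0.75 × 250.5 = 188 kips.
Bearing (1.2 l_c t F_u ≤ 2.4 d t F_u): upper limit = 2.4·1.125·0.25·70 = 47.25 kips.
  Edge l_c = 1.625 − 1.25/2 = 1 → r_n = 21 kips; interior l_c = 3.625 − 1.25 = 2.375 → r_n = 47.25 kips.
  R_n,bearing = 1·21 + 2·47.25 = 115.5 kips → 0.75 × 115.5 = 86.6 kips.
Bearing governs: 86.6 kips.

86.6 kips (bearing governs)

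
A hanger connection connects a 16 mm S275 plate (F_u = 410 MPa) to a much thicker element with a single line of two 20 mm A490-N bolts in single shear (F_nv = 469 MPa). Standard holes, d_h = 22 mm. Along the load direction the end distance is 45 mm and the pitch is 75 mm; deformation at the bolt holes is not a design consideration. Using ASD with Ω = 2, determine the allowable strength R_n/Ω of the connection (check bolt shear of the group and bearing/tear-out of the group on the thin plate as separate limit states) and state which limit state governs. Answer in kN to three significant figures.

Bolt shear: A_b = π·20²/4 = 314.2 mm²; R_n = 469 × 314.2 × 2 × 1 / 1000 = 294.7 kN → 294.7 / 2 = 147 kN.
Bearing (1.5 l_c t F_u ≤ 3.0 d t F_u): upper limit = 3.0·20·16·410 / 1000 = 393.6 kN.
  Edge l_c = 45 − 22/2 = 34 → r_n = 334.6 kN; interior l_c = 75 − 22 = 53 → r_n = 393.6 kN.
  R_n,bearing = 1·334.6 + 1·393.6 = 728.2 kN → 728.2 / 2 = 364 kN.
Bolt shear governs: 147 kN.

147 kN (bolt shear governs)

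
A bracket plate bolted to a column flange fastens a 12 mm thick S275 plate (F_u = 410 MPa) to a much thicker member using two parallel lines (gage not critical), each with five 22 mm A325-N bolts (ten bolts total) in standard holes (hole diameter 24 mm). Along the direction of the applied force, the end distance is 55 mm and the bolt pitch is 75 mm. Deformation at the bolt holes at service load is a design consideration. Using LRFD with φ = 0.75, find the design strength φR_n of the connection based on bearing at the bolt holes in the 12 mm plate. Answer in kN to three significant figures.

Per bolt r_n = 1.2 l_c t F_u ≤ 2.4 d t F_u; upper limit = 2.4 × 22 × 12 × 410 / 1000 = 259.8 kN.
Edge bolt: l_c = 55 − 24/2 = 43 mm → 1.2 × 43 × 12 × 410 / 1000 = 253.9 → r_n = 253.9 kN.
Interior bolts: l_c = 75 − 24 = 51 mm → 1.2 × 51 × 12 × 410 / 1000 = 301.1 → r_n = 259.8 kN.
R_n = 2 × 253.9 + 8 × 259.8 = 2586 kN.
Design strength φR_n = 0.75 × 2586 = 1940 kN.

1940 kN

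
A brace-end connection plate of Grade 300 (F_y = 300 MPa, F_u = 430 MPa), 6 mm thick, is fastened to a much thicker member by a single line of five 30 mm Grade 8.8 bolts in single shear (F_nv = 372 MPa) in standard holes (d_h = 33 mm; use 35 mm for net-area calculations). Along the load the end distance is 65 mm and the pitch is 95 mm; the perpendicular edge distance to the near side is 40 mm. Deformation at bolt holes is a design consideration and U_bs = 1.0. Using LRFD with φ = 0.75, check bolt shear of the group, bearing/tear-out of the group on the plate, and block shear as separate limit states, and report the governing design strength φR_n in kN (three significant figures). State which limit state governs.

Bolt shear: A_b = π·30²/4 = 706.9 mm²; R_n = 372 × 706.9 × 5 × 1 / 1000 = 1315 kN → 0.75 × 1315 = 986 kN.
Bearing: edge l_c = 48.5, r_n = 150.2 kN; interior l_c = 62, r_n = 185.8 kN; R_n = 150.2 + 4·185.8 = 893.2 kN → 670 kN.
Block shear: A_gv = 2670, A_nv = 1725, A_nt = 135 mm²; R_n = min(0.6F_uA_nv, 0.6F_yA_gv) + U_bs·F_u·A_nt = 503.1 kN → 377 kN.
Block shear governs: 377 kN.

377 kN (block shear governs)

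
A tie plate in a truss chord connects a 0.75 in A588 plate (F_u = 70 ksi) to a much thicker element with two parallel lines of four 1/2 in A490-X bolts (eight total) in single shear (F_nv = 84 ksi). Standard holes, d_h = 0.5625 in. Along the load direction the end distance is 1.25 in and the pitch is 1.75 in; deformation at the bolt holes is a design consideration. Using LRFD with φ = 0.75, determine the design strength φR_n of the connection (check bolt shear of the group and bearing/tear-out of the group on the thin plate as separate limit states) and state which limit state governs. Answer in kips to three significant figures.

99 kips (bolt shear governs)

Bolt shear: A_b = π·0.5²/4 = 0.1963 in²; R_n = 84 × 0.1963 × 8 × 1 = 131.9 kips → 0.75 × 131.9 = 99 kips.
Bearing (1.2 l_c t F_u ≤ 2.4 d t F_u): upper limit = 2.4·0.5·0.75·70 = 63 kips.
  Edge l_c = 1.25 − 0.5625/2 = 0.9688 → r_n = 61.03 kips; interior l_c = 1.75 − 0.5625 = 1.188 → r_n = 63 kips.
  R_n,bearing = 2·61.03 + 6·63 = 500.1 kips → 0.75 × 500.1 = 375 kips.
Bolt shear governs: 99 kips.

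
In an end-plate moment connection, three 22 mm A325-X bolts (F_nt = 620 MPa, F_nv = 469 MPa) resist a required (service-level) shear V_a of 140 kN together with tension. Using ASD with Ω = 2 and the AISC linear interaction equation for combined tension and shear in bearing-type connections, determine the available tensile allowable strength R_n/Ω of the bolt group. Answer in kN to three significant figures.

A_b = π·22²/4 = 380.1 mm²; f_rv = 140 × 1000 / (3 × 380.1) = 122.8 MPa.
F'_nt = 1.3 F_nt − (Ω F_nt / F_nv) f_rv = 1.3·620 − (2·620/469)·122.8 = 481.4 MPa, capped at F_nt → F'_nt = 481.4 MPa.
R_n = F'_nt · A_b · n = 481.4 × 380.1 × 3 / 1000 = 549 kN.
Allowable strength R_n/Ω = 549 / 2 = 275 kN.

275 kN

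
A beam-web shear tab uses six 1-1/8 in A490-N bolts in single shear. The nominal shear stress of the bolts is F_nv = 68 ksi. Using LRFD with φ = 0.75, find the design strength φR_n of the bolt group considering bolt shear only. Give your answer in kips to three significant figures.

304 kips

A_b = π × 1.125² / 4 = 0.994 in².
R_n = F_nv · A_b · n · n_s = 68 × 0.994 × 6 × 1 = 405.6 kips.
Design strength φR_n = 0.75 × 405.6 = 304 kips.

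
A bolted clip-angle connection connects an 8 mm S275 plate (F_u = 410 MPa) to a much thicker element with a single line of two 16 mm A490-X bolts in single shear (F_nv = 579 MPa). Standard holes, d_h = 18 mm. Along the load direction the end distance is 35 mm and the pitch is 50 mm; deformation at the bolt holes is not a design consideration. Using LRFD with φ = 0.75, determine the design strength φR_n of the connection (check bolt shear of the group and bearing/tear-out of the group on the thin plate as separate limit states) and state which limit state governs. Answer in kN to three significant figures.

Bolt shear: A_b = π·16²/4 = 201.1 mm²; R_n = 579 × 201.1 × 2 × 1 / 1000 = 232.8 kN → 0.75 × 232.8 = 175 kN.
Bearing (1.5 l_c t F_u ≤ 3.0 d t F_u): upper limit = 3.0·16·8·410 / 1000 = 157.4 kN.
  Edge l_c = 35 − 18/2 = 26 → r_n = 127.9 kN; interior l_c = 50 − 18 = 32 → r_n = 157.4 kN.
  R_n,bearing = 1·127.9 + 1·157.4 = 285.4 kN → 0.75 × 285.4 = 214 kN.
Bolt shear governs: 175 kN.

175 kN (bolt shear governs)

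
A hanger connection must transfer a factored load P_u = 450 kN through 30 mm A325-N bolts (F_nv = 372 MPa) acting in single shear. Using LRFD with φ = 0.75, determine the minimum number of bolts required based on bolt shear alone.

A_b = π·30²/4 = 706.9 mm².
Per-bolt design strength φR_n = 0.75 × 372 × 706.9 × 1 / 1000 = 197.2 kN.
n ≥ 450 / 197.2 = 2.282 → use 3 bolts.

3 bolts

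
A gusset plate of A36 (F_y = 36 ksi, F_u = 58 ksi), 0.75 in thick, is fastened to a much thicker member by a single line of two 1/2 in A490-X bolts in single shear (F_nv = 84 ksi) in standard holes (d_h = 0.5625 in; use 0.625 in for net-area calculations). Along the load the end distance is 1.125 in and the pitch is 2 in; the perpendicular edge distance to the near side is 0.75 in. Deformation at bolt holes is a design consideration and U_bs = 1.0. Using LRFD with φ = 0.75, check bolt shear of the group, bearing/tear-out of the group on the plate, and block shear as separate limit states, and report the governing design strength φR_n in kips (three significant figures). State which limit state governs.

Bolt shear: A_b = π·0.5²/4 = 0.1963 in²; R_n = 84 × 0.1963 × 2 × 1 = 32.99 kips → 0.75 × 32.99 = 24.7 kips.
Bearing: edge l_c = 0.8438, r_n = 44.04 kips; interior l_c = 1.438, r_n = 52.2 kips; R_n = 44.04 + 1·52.2 = 96.24 kips → 72.2 kips.
Block shear: A_gv = 2.344, A_nv = 1.641, A_nt = 0.3281 in²; R_n = min(0.6F_uA_nv, 0.6F_yA_gv) + U_bs·F_u·A_nt = 69.66 kips → 52.2 kips.
Bolt shear governs: 24.7 kips.

24.7 kips (bolt shear governs)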